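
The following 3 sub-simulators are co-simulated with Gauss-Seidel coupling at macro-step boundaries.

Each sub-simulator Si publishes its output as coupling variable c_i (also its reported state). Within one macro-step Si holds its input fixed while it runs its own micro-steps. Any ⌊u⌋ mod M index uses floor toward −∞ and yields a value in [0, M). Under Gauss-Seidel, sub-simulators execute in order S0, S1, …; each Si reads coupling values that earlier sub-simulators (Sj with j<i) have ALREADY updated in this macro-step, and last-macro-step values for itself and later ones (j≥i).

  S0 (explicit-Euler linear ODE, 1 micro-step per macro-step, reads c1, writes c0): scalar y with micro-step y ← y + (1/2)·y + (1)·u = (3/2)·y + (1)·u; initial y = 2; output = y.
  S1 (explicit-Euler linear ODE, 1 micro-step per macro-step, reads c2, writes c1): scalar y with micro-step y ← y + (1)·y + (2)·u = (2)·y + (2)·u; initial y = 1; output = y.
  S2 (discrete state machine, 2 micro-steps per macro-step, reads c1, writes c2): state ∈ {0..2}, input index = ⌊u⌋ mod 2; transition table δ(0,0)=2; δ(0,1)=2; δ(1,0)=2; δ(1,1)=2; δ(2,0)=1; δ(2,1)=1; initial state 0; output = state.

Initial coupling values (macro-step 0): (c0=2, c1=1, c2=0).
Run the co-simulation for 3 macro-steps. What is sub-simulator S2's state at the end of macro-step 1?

S2 state at macro-step 1 = 1

macro 1: S0 reads c1=1 → after 1×micro: 4; S1 reads c2=0 → after 1×micro: 2; S2 reads c1=2 → after 2×micro: 1 ⇒ (c0=4, c1=2, c2=1)
macro 2: S0 reads c1=2 → after 1×micro: 8; S1 reads c2=1 → after 1×micro: 6; S2 reads c1=6 → after 2×micro: 1 ⇒ (c0=8, c1=6, c2=1)
macro 3: S0 reads c1=6 → after 1×micro: 18; S1 reads c2=1 → after 1×micro: 14; S2 reads c1=14 → after 2×micro: 1 ⇒ (c0=18, c1=14, c2=1)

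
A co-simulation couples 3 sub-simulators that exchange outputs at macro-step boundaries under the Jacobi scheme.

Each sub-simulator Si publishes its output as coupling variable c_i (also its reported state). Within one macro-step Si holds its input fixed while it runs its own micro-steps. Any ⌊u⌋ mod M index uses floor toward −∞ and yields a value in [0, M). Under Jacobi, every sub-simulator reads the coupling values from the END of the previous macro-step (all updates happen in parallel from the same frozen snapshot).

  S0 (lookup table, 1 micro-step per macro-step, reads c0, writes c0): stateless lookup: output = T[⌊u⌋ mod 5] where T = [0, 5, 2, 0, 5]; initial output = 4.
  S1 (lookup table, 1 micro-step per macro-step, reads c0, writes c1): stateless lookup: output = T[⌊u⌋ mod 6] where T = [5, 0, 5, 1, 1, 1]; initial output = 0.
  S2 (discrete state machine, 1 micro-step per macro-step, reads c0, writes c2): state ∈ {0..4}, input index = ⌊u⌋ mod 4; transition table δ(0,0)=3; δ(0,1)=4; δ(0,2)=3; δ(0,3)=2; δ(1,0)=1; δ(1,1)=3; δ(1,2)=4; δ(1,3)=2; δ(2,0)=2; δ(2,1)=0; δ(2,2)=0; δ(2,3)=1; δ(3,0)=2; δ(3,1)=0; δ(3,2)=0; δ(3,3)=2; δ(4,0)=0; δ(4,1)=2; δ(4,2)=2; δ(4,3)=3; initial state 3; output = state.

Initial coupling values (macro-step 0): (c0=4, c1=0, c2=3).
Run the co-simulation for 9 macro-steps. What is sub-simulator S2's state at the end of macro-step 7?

S2 state at macro-step 7 = 2

macro 1: S0 reads c0=4 → after 1×micro: 5; S1 reads c0=4 → after 1×micro: 1; S2 reads c0=4 → after 1×micro: 2 ⇒ (c0=5, c1=1, c2=2)
macro 2: S0 reads c0=5 → after 1×micro: 0; S1 reads c0=5 → after 1×micro: 1; S2 reads c0=5 → after 1×micro: 0 ⇒ (c0=0, c1=1, c2=0)
macro 3: S0 reads c0=0 → after 1×micro: 0; S1 reads c0=0 → after 1×micro: 5; S2 reads c0=0 → after 1×micro: 3 ⇒ (c0=0, c1=5, c2=3)
macro 4: S0 reads c0=0 → after 1×micro: 0; S1 reads c0=0 → after 1×micro: 5; S2 reads c0=0 → after 1×micro: 2 ⇒ (c0=0, c1=5, c2=2)
macro 5: S0 reads c0=0 → after 1×micro: 0; S1 reads c0=0 → after 1×micro: 5; S2 reads c0=0 → after 1×micro: 2 ⇒ (c0=0, c1=5, c2=2)
macro 6: S0 reads c0=0 → after 1×micro: 0; S1 reads c0=0 → after 1×micro: 5; S2 reads c0=0 → after 1×micro: 2 ⇒ (c0=0, c1=5, c2=2)
macro 7: S0 reads c0=0 → after 1×micro: 0; S1 reads c0=0 → after 1×micro: 5; S2 reads c0=0 → after 1×micro: 2 ⇒ (c0=0, c1=5, c2=2)
macro 8: S0 reads c0=0 → after 1×micro: 0; S1 reads c0=0 → after 1×micro: 5; S2 reads c0=0 → after 1×micro: 2 ⇒ (c0=0, c1=5, c2=2)
macro 9: S0 reads c0=0 → after 1×micro: 0; S1 reads c0=0 → after 1×micro: 5; S2 reads c0=0 → after 1×micro: 2 ⇒ (c0=0, c1=5, c2=2)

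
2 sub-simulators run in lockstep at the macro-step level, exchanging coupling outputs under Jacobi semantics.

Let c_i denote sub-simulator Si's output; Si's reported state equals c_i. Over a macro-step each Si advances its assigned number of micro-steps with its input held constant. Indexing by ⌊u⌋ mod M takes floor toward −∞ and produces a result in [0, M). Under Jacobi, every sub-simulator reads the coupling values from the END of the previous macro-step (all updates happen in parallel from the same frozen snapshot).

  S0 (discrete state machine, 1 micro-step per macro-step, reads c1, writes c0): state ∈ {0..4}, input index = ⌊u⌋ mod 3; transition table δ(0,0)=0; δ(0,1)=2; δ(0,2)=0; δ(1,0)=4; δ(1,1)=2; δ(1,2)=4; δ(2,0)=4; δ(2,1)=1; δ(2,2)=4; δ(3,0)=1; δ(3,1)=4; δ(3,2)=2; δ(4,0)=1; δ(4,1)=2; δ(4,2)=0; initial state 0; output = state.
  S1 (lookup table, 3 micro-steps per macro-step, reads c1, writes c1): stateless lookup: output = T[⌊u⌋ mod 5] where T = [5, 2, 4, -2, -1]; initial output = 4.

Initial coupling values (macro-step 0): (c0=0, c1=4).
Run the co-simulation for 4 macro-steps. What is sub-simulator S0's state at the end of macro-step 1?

macro 1: S0 reads c1=4 → after 1×micro: 2; S1 reads c1=4 → after 3×micro: -1 ⇒ (c0=2, c1=-1)
macro 2: S0 reads c1=-1 → after 1×micro: 4; S1 reads c1=-1 → after 3×micro: -1 ⇒ (c0=4, c1=-1)
macro 3: S0 reads c1=-1 → after 1×micro: 0; S1 reads c1=-1 → after 3×micro: -1 ⇒ (c0=0, c1=-1)
macro 4: S0 reads c1=-1 → after 1×micro: 0; S1 reads c1=-1 → after 3×micro: -1 ⇒ (c0=0, c1=-1)

S0 state at macro-step 1 = 2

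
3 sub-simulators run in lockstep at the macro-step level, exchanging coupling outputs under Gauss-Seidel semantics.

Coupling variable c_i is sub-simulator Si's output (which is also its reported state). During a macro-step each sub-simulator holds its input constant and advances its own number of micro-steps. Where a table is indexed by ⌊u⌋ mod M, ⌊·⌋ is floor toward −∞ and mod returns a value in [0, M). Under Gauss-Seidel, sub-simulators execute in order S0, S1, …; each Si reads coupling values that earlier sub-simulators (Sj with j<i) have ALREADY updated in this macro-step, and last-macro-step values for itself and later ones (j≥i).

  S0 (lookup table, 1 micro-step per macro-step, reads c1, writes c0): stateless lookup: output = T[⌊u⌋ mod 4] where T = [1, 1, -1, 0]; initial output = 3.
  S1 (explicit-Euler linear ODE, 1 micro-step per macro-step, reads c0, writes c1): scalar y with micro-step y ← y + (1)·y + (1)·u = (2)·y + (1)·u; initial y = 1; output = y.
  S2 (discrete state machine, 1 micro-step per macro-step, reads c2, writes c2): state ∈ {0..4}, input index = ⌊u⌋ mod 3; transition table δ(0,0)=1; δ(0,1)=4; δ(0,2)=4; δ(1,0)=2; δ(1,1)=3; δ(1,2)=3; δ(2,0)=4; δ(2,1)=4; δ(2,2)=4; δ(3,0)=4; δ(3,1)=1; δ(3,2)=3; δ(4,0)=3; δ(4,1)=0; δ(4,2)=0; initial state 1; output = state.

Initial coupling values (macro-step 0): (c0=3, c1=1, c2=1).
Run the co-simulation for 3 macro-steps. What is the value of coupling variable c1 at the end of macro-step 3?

macro 1: S0 reads c1=1 → after 1×micro: 1; S1 reads c0=1 → after 1×micro: 3; S2 reads c2=1 → after 1×micro: 3 ⇒ (c0=1, c1=3, c2=3)
macro 2: S0 reads c1=3 → after 1×micro: 0; S1 reads c0=0 → after 1×micro: 6; S2 reads c2=3 → after 1×micro: 4 ⇒ (c0=0, c1=6, c2=4)
macro 3: S0 reads c1=6 → after 1×micro: -1; S1 reads c0=-1 → after 1×micro: 11; S2 reads c2=4 → after 1×micro: 0 ⇒ (c0=-1, c1=11, c2=0)

c1 at macro-step 3 = 11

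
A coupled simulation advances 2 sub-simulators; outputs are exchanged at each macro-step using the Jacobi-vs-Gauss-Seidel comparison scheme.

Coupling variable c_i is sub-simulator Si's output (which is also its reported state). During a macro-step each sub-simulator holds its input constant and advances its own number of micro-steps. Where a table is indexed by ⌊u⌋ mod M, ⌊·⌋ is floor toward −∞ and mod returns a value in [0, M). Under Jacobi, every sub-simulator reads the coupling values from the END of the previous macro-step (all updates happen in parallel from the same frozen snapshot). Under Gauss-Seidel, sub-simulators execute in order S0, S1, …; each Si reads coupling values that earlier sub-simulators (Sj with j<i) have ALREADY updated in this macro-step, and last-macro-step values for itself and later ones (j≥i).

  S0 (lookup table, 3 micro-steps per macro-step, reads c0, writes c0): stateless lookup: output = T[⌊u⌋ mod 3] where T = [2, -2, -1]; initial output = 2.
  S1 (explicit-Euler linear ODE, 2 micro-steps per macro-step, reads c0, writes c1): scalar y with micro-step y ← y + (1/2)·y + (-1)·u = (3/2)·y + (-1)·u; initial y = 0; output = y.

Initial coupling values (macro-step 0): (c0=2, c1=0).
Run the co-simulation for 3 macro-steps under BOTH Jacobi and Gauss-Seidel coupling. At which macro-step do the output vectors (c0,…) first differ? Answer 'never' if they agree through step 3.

first divergence at macro-step: 1

[Jacobi] macro 1: S0 reads c0=2 → after 3×micro: -1; S1 reads c0=2 → after 2×micro: -5 ⇒ (c0=-1, c1=-5)
[Jacobi] macro 2: S0 reads c0=-1 → after 3×micro: -1; S1 reads c0=-1 → after 2×micro: -35/4 ⇒ (c0=-1, c1=-35/4)
[Jacobi] macro 3: S0 reads c0=-1 → after 3×micro: -1; S1 reads c0=-1 → after 2×micro: -275/16 ⇒ (c0=-1, c1=-275/16)
[Gauss-Seidel] macro 1: S0 reads c0=2 → after 3×micro: -1; S1 reads c0=-1 → after 2×micro: 5/2 ⇒ (c0=-1, c1=5/2)
[Gauss-Seidel] macro 2: S0 reads c0=-1 → after 3×micro: -1; S1 reads c0=-1 → after 2×micro: 65/8 ⇒ (c0=-1, c1=65/8)
[Gauss-Seidel] macro 3: S0 reads c0=-1 → after 3×micro: -1; S1 reads c0=-1 → after 2×micro: 665/32 ⇒ (c0=-1, c1=665/32)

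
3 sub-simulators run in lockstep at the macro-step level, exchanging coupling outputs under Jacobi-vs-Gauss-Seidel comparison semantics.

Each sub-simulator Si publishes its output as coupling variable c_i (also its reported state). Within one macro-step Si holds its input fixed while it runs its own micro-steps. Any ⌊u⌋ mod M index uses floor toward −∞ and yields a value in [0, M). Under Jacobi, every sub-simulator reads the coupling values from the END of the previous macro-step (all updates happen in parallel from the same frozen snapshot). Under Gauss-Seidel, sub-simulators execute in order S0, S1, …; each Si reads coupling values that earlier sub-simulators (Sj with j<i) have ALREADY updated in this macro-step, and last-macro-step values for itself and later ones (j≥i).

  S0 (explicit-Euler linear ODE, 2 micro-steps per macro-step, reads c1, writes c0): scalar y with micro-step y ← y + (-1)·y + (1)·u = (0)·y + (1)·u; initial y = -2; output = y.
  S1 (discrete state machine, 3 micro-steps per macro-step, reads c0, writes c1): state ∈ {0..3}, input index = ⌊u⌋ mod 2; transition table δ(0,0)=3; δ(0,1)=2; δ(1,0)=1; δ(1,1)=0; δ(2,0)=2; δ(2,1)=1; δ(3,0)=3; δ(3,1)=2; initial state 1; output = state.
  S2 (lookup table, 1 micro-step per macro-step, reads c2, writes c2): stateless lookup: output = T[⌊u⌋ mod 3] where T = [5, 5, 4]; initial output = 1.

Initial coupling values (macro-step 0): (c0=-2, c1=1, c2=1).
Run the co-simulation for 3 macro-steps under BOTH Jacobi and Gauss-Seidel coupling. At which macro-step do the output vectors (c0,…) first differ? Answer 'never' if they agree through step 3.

[Jacobi] macro 1: S0 reads c1=1 → after 2×micro: 1; S1 reads c0=-2 → after 3×micro: 1; S2 reads c2=1 → after 1×micro: 5 ⇒ (c0=1, c1=1, c2=5)
[Jacobi] macro 2: S0 reads c1=1 → after 2×micro: 1; S1 reads c0=1 → after 3×micro: 1; S2 reads c2=5 → after 1×micro: 4 ⇒ (c0=1, c1=1, c2=4)
[Jacobi] macro 3: S0 reads c1=1 → after 2×micro: 1; S1 reads c0=1 → after 3×micro: 1; S2 reads c2=4 → after 1×micro: 5 ⇒ (c0=1, c1=1, c2=5)
[Gauss-Seidel] macro 1: S0 reads c1=1 → after 2×micro: 1; S1 reads c0=1 → after 3×micro: 1; S2 reads c2=1 → after 1×micro: 5 ⇒ (c0=1, c1=1, c2=5)
[Gauss-Seidel] macro 2: S0 reads c1=1 → after 2×micro: 1; S1 reads c0=1 → after 3×micro: 1; S2 reads c2=5 → after 1×micro: 4 ⇒ (c0=1, c1=1, c2=4)
[Gauss-Seidel] macro 3: S0 reads c1=1 → after 2×micro: 1; S1 reads c0=1 → after 3×micro: 1; S2 reads c2=4 → after 1×micro: 5 ⇒ (c0=1, c1=1, c2=5)

first divergence at macro-step: never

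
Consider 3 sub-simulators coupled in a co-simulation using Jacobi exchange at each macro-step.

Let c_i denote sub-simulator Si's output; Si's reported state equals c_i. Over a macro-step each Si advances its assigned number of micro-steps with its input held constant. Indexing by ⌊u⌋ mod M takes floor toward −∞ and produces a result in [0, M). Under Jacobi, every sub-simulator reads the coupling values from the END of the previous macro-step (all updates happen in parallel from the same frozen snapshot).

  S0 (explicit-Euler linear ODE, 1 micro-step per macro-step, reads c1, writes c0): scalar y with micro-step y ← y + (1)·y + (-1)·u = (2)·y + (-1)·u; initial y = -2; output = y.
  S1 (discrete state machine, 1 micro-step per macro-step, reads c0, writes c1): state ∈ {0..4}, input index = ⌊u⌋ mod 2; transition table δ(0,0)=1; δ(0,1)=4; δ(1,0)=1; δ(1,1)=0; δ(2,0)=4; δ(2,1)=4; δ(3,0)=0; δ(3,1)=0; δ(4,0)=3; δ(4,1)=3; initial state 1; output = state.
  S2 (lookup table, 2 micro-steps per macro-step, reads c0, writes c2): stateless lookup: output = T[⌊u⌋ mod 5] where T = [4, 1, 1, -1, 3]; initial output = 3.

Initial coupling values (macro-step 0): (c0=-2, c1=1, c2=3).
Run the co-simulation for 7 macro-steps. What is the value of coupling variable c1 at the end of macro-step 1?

macro 1: S0 reads c1=1 → after 1×micro: -5; S1 reads c0=-2 → after 1×micro: 1; S2 reads c0=-2 → after 2×micro: -1 ⇒ (c0=-5, c1=1, c2=-1)
macro 2: S0 reads c1=1 → after 1×micro: -11; S1 reads c0=-5 → after 1×micro: 0; S2 reads c0=-5 → after 2×micro: 4 ⇒ (c0=-11, c1=0, c2=4)
macro 3: S0 reads c1=0 → after 1×micro: -22; S1 reads c0=-11 → after 1×micro: 4; S2 reads c0=-11 → after 2×micro: 3 ⇒ (c0=-22, c1=4, c2=3)
macro 4: S0 reads c1=4 → after 1×micro: -48; S1 reads c0=-22 → after 1×micro: 3; S2 reads c0=-22 → after 2×micro: -1 ⇒ (c0=-48, c1=3, c2=-1)
macro 5: S0 reads c1=3 → after 1×micro: -99; S1 reads c0=-48 → after 1×micro: 0; S2 reads c0=-48 → after 2×micro: 1 ⇒ (c0=-99, c1=0, c2=1)
macro 6: S0 reads c1=0 → after 1×micro: -198; S1 reads c0=-99 → after 1×micro: 4; S2 reads c0=-99 → after 2×micro: 1 ⇒ (c0=-198, c1=4, c2=1)
macro 7: S0 reads c1=4 → after 1×micro: -400; S1 reads c0=-198 → after 1×micro: 3; S2 reads c0=-198 → after 2×micro: 1 ⇒ (c0=-400, c1=3, c2=1)

c1 at macro-step 1 = 1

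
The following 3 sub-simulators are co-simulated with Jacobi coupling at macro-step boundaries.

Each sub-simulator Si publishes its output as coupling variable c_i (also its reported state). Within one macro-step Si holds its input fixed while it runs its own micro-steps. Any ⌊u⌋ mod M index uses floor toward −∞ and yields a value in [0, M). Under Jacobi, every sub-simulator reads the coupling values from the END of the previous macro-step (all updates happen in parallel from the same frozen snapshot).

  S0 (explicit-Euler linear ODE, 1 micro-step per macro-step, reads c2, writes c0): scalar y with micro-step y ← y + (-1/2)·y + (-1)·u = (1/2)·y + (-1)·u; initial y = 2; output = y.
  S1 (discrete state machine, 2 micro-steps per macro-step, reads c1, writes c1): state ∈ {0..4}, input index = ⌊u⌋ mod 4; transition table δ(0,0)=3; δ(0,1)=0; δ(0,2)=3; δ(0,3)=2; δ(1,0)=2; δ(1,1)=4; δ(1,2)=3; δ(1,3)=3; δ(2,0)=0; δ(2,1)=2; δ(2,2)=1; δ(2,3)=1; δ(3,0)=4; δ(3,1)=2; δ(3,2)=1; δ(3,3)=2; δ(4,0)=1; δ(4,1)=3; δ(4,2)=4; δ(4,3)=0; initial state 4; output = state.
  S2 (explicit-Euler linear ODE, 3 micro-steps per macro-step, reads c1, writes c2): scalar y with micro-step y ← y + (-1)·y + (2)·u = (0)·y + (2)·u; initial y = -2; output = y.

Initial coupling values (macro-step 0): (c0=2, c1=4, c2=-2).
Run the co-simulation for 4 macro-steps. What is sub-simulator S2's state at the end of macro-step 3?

macro 1: S0 reads c2=-2 → after 1×micro: 3; S1 reads c1=4 → after 2×micro: 2; S2 reads c1=4 → after 3×micro: 8 ⇒ (c0=3, c1=2, c2=8)
macro 2: S0 reads c2=8 → after 1×micro: -13/2; S1 reads c1=2 → after 2×micro: 3; S2 reads c1=2 → after 3×micro: 4 ⇒ (c0=-13/2, c1=3, c2=4)
macro 3: S0 reads c2=4 → after 1×micro: -29/4; S1 reads c1=3 → after 2×micro: 1; S2 reads c1=3 → after 3×micro: 6 ⇒ (c0=-29/4, c1=1, c2=6)
macro 4: S0 reads c2=6 → after 1×micro: -77/8; S1 reads c1=1 → after 2×micro: 3; S2 reads c1=1 → after 3×micro: 2 ⇒ (c0=-77/8, c1=3, c2=2)

S2 state at macro-step 3 = 6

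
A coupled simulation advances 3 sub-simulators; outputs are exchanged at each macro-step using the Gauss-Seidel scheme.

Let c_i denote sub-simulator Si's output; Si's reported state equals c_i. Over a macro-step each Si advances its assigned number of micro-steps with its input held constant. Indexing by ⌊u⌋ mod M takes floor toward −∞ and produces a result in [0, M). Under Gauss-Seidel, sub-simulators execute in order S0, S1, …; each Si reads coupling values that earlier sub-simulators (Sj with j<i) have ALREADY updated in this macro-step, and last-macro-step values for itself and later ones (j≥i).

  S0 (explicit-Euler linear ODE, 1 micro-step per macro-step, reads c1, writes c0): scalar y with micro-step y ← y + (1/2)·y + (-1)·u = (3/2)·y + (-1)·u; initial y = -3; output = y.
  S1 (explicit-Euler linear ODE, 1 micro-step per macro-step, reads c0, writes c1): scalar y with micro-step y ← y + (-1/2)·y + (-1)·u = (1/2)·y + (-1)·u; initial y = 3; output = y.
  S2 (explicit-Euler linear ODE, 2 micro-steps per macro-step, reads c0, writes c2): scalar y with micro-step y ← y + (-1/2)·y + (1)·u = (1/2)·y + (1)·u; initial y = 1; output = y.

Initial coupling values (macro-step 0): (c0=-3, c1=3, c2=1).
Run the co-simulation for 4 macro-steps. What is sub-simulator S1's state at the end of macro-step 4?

macro 1: S0 reads c1=3 → after 1×micro: -15/2; S1 reads c0=-15/2 → after 1×micro: 9; S2 reads c0=-15/2 → after 2×micro: -11 ⇒ (c0=-15/2, c1=9, c2=-11)
macro 2: S0 reads c1=9 → after 1×micro: -81/4; S1 reads c0=-81/4 → after 1×micro: 99/4; S2 reads c0=-81/4 → after 2×micro: -265/8 ⇒ (c0=-81/4, c1=99/4, c2=-265/8)
macro 3: S0 reads c1=99/4 → after 1×micro: -441/8; S1 reads c0=-441/8 → after 1×micro: 135/2; S2 reads c0=-441/8 → after 2×micro: -2911/32 ⇒ (c0=-441/8, c1=135/2, c2=-2911/32)
macro 4: S0 reads c1=135/2 → after 1×micro: -2403/16; S1 reads c0=-2403/16 → after 1×micro: 2943/16; S2 reads c0=-2403/16 → after 2×micro: -31747/128 ⇒ (c0=-2403/16, c1=2943/16, c2=-31747/128)

S1 state at macro-step 4 = 2943/16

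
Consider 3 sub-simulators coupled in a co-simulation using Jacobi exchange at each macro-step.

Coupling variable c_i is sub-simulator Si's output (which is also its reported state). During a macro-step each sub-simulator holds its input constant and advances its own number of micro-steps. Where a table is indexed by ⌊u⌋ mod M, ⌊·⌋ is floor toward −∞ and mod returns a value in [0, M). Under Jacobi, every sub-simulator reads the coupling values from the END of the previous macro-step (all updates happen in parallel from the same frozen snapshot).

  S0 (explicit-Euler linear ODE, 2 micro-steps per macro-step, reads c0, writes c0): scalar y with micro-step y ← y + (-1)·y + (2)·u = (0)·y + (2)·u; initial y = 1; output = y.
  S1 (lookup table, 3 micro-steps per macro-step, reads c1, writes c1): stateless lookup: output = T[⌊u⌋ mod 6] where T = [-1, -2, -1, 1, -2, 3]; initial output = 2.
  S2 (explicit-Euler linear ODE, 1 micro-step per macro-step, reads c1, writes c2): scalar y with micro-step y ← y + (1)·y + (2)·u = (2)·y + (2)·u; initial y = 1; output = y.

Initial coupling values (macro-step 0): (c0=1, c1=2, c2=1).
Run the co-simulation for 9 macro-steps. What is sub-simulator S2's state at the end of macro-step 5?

S2 state at macro-step 5 = 104

macro 1: S0 reads c0=1 → after 2×micro: 2; S1 reads c1=2 → after 3×micro: -1; S2 reads c1=2 → after 1×micro: 6 ⇒ (c0=2, c1=-1, c2=6)
macro 2: S0 reads c0=2 → after 2×micro: 4; S1 reads c1=-1 → after 3×micro: 3; S2 reads c1=-1 → after 1×micro: 10 ⇒ (c0=4, c1=3, c2=10)
macro 3: S0 reads c0=4 → after 2×micro: 8; S1 reads c1=3 → after 3×micro: 1; S2 reads c1=3 → after 1×micro: 26 ⇒ (c0=8, c1=1, c2=26)
macro 4: S0 reads c0=8 → after 2×micro: 16; S1 reads c1=1 → after 3×micro: -2; S2 reads c1=1 → after 1×micro: 54 ⇒ (c0=16, c1=-2, c2=54)
macro 5: S0 reads c0=16 → after 2×micro: 32; S1 reads c1=-2 → after 3×micro: -2; S2 reads c1=-2 → after 1×micro: 104 ⇒ (c0=32, c1=-2, c2=104)
macro 6: S0 reads c0=32 → after 2×micro: 64; S1 reads c1=-2 → after 3×micro: -2; S2 reads c1=-2 → after 1×micro: 204 ⇒ (c0=64, c1=-2, c2=204)
macro 7: S0 reads c0=64 → after 2×micro: 128; S1 reads c1=-2 → after 3×micro: -2; S2 reads c1=-2 → after 1×micro: 404 ⇒ (c0=128, c1=-2, c2=404)
macro 8: S0 reads c0=128 → after 2×micro: 256; S1 reads c1=-2 → after 3×micro: -2; S2 reads c1=-2 → after 1×micro: 804 ⇒ (c0=256, c1=-2, c2=804)
macro 9: S0 reads c0=256 → after 2×micro: 512; S1 reads c1=-2 → after 3×micro: -2; S2 reads c1=-2 → after 1×micro: 1604 ⇒ (c0=512, c1=-2, c2=1604)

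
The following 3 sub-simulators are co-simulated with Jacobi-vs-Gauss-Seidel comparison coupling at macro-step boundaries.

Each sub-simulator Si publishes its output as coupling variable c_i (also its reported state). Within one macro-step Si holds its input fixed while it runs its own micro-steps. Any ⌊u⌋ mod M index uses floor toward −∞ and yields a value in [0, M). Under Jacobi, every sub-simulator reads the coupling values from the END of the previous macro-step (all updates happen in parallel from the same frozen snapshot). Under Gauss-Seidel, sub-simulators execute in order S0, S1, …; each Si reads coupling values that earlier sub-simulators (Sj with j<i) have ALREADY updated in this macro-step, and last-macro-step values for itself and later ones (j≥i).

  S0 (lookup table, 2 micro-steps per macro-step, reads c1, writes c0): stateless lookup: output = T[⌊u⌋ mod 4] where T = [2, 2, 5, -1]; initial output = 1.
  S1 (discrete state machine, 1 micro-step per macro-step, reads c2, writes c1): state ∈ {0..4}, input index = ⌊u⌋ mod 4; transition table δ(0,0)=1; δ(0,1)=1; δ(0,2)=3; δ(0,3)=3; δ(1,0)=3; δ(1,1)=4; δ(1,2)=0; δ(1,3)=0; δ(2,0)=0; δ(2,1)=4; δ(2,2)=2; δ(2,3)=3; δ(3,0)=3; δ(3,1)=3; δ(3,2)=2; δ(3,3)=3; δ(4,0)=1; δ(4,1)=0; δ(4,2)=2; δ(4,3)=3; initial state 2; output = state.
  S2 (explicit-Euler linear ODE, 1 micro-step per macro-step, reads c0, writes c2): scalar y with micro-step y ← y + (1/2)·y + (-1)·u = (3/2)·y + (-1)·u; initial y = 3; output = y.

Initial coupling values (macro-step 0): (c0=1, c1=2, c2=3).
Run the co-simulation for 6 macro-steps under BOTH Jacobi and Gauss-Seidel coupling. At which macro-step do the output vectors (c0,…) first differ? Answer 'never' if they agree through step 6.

first divergence at macro-step: 1

[Jacobi] macro 1: S0 reads c1=2 → after 2×micro: 5; S1 reads c2=3 → after 1×micro: 3; S2 reads c0=1 → after 1×micro: 7/2 ⇒ (c0=5, c1=3, c2=7/2)
[Jacobi] macro 2: S0 reads c1=3 → after 2×micro: -1; S1 reads c2=7/2 → after 1×micro: 3; S2 reads c0=5 → after 1×micro: 1/4 ⇒ (c0=-1, c1=3, c2=1/4)
[Jacobi] macro 3: S0 reads c1=3 → after 2×micro: -1; S1 reads c2=1/4 → after 1×micro: 3; S2 reads c0=-1 → after 1×micro: 11/8 ⇒ (c0=-1, c1=3, c2=11/8)
[Jacobi] macro 4: S0 reads c1=3 → after 2×micro: -1; S1 reads c2=11/8 → after 1×micro: 3; S2 reads c0=-1 → after 1×micro: 49/16 ⇒ (c0=-1, c1=3, c2=49/16)
[Jacobi] macro 5: S0 reads c1=3 → after 2×micro: -1; S1 reads c2=49/16 → after 1×micro: 3; S2 reads c0=-1 → after 1×micro: 179/32 ⇒ (c0=-1, c1=3, c2=179/32)
[Jacobi] macro 6: S0 reads c1=3 → after 2×micro: -1; S1 reads c2=179/32 → after 1×micro: 3; S2 reads c0=-1 → after 1×micro: 601/64 ⇒ (c0=-1, c1=3, c2=601/64)
[Gauss-Seidel] macro 1: S0 reads c1=2 → after 2×micro: 5; S1 reads c2=3 → after 1×micro: 3; S2 reads c0=5 → after 1×micro: -1/2 ⇒ (c0=5, c1=3, c2=-1/2)
[Gauss-Seidel] macro 2: S0 reads c1=3 → after 2×micro: -1; S1 reads c2=-1/2 → after 1×micro: 3; S2 reads c0=-1 → after 1×micro: 1/4 ⇒ (c0=-1, c1=3, c2=1/4)
[Gauss-Seidel] macro 3: S0 reads c1=3 → after 2×micro: -1; S1 reads c2=1/4 → after 1×micro: 3; S2 reads c0=-1 → after 1×micro: 11/8 ⇒ (c0=-1, c1=3, c2=11/8)
[Gauss-Seidel] macro 4: S0 reads c1=3 → after 2×micro: -1; S1 reads c2=11/8 → after 1×micro: 3; S2 reads c0=-1 → after 1×micro: 49/16 ⇒ (c0=-1, c1=3, c2=49/16)
[Gauss-Seidel] macro 5: S0 reads c1=3 → after 2×micro: -1; S1 reads c2=49/16 → after 1×micro: 3; S2 reads c0=-1 → after 1×micro: 179/32 ⇒ (c0=-1, c1=3, c2=179/32)
[Gauss-Seidel] macro 6: S0 reads c1=3 → after 2×micro: -1; S1 reads c2=179/32 → after 1×micro: 3; S2 reads c0=-1 → after 1×micro: 601/64 ⇒ (c0=-1, c1=3, c2=601/64)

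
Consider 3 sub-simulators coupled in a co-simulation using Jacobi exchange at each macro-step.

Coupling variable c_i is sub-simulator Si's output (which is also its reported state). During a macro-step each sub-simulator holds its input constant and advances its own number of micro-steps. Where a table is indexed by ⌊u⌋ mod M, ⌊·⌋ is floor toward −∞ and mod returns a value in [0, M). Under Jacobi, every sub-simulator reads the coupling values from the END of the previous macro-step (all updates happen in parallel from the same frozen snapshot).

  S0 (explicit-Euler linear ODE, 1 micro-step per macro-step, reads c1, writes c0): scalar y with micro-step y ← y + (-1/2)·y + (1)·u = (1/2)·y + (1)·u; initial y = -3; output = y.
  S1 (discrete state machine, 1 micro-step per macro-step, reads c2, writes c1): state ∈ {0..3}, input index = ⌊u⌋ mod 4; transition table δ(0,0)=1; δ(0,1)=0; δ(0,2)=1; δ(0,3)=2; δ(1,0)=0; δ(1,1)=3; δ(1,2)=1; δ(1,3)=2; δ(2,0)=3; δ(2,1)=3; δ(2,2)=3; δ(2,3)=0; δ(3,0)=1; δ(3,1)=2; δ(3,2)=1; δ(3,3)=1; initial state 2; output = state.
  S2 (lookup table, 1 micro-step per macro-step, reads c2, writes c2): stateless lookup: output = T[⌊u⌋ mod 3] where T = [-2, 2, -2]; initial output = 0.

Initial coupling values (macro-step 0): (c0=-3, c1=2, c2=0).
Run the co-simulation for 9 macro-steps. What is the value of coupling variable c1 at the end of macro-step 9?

macro 1: S0 reads c1=2 → after 1×micro: 1/2; S1 reads c2=0 → after 1×micro: 3; S2 reads c2=0 → after 1×micro: -2 ⇒ (c0=1/2, c1=3, c2=-2)
macro 2: S0 reads c1=3 → after 1×micro: 13/4; S1 reads c2=-2 → after 1×micro: 1; S2 reads c2=-2 → after 1×micro: 2 ⇒ (c0=13/4, c1=1, c2=2)
macro 3: S0 reads c1=1 → after 1×micro: 21/8; S1 reads c2=2 → after 1×micro: 1; S2 reads c2=2 → after 1×micro: -2 ⇒ (c0=21/8, c1=1, c2=-2)
macro 4: S0 reads c1=1 → after 1×micro: 37/16; S1 reads c2=-2 → after 1×micro: 1; S2 reads c2=-2 → after 1×micro: 2 ⇒ (c0=37/16, c1=1, c2=2)
macro 5: S0 reads c1=1 → after 1×micro: 69/32; S1 reads c2=2 → after 1×micro: 1; S2 reads c2=2 → after 1×micro: -2 ⇒ (c0=69/32, c1=1, c2=-2)
macro 6: S0 reads c1=1 → after 1×micro: 133/64; S1 reads c2=-2 → after 1×micro: 1; S2 reads c2=-2 → after 1×micro: 2 ⇒ (c0=133/64, c1=1, c2=2)
macro 7: S0 reads c1=1 → after 1×micro: 261/128; S1 reads c2=2 → after 1×micro: 1; S2 reads c2=2 → after 1×micro: -2 ⇒ (c0=261/128, c1=1, c2=-2)
macro 8: S0 reads c1=1 → after 1×micro: 517/256; S1 reads c2=-2 → after 1×micro: 1; S2 reads c2=-2 → after 1×micro: 2 ⇒ (c0=517/256, c1=1, c2=2)
macro 9: S0 reads c1=1 → after 1×micro: 1029/512; S1 reads c2=2 → after 1×micro: 1; S2 reads c2=2 → after 1×micro: -2 ⇒ (c0=1029/512, c1=1, c2=-2)

c1 at macro-step 9 = 1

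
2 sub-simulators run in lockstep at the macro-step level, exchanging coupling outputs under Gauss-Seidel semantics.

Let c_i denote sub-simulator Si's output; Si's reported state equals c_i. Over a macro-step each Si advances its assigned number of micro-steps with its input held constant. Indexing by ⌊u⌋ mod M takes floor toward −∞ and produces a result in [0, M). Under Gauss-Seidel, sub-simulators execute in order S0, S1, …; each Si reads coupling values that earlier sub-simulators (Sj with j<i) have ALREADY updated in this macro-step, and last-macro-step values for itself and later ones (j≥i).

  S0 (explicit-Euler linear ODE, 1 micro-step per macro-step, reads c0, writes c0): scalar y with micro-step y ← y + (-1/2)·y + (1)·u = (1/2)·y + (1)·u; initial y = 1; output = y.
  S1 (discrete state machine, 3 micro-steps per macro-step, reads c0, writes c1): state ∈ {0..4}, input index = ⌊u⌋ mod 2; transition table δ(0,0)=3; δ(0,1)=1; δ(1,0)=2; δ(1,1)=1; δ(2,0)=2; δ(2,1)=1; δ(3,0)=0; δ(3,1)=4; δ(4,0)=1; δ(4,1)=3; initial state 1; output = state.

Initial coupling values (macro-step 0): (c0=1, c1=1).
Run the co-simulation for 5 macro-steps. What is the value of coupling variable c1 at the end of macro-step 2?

macro 1: S0 reads c0=1 → after 1×micro: 3/2; S1 reads c0=3/2 → after 3×micro: 1 ⇒ (c0=3/2, c1=1)
macro 2: S0 reads c0=3/2 → after 1×micro: 9/4; S1 reads c0=9/4 → after 3×micro: 2 ⇒ (c0=9/4, c1=2)
macro 3: S0 reads c0=9/4 → after 1×micro: 27/8; S1 reads c0=27/8 → after 3×micro: 1 ⇒ (c0=27/8, c1=1)
macro 4: S0 reads c0=27/8 → after 1×micro: 81/16; S1 reads c0=81/16 → after 3×micro: 1 ⇒ (c0=81/16, c1=1)
macro 5: S0 reads c0=81/16 → after 1×micro: 243/32; S1 reads c0=243/32 → after 3×micro: 1 ⇒ (c0=243/32, c1=1)

c1 at macro-step 2 = 2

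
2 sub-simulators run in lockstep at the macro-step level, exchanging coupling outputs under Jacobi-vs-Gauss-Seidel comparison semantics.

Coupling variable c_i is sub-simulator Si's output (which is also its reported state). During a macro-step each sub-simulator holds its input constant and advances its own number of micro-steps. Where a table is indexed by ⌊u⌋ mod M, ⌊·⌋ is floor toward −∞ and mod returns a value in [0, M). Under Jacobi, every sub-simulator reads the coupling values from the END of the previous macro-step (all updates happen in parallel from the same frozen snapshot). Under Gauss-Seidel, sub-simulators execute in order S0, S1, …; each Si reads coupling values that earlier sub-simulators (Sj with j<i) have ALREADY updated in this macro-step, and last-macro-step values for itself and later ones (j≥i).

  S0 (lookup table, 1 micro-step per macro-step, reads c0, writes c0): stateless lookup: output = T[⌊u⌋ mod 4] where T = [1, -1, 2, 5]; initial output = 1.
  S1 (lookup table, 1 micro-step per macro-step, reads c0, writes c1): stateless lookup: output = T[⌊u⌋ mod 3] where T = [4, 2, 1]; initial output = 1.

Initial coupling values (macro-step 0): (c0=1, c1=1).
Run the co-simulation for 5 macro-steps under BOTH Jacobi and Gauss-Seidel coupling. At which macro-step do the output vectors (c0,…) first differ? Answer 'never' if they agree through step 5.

first divergence at macro-step: 1

[Jacobi] macro 1: S0 reads c0=1 → after 1×micro: -1; S1 reads c0=1 → after 1×micro: 2 ⇒ (c0=-1, c1=2)
[Jacobi] macro 2: S0 reads c0=-1 → after 1×micro: 5; S1 reads c0=-1 → after 1×micro: 1 ⇒ (c0=5, c1=1)
[Jacobi] macro 3: S0 reads c0=5 → after 1×micro: -1; S1 reads c0=5 → after 1×micro: 1 ⇒ (c0=-1, c1=1)
[Jacobi] macro 4: S0 reads c0=-1 → after 1×micro: 5; S1 reads c0=-1 → after 1×micro: 1 ⇒ (c0=5, c1=1)
[Jacobi] macro 5: S0 reads c0=5 → after 1×micro: -1; S1 reads c0=5 → after 1×micro: 1 ⇒ (c0=-1, c1=1)
[Gauss-Seidel] macro 1: S0 reads c0=1 → after 1×micro: -1; S1 reads c0=-1 → after 1×micro: 1 ⇒ (c0=-1, c1=1)
[Gauss-Seidel] macro 2: S0 reads c0=-1 → after 1×micro: 5; S1 reads c0=5 → after 1×micro: 1 ⇒ (c0=5, c1=1)
[Gauss-Seidel] macro 3: S0 reads c0=5 → after 1×micro: -1; S1 reads c0=-1 → after 1×micro: 1 ⇒ (c0=-1, c1=1)
[Gauss-Seidel] macro 4: S0 reads c0=-1 → after 1×micro: 5; S1 reads c0=5 → after 1×micro: 1 ⇒ (c0=5, c1=1)
[Gauss-Seidel] macro 5: S0 reads c0=5 → after 1×micro: -1; S1 reads c0=-1 → after 1×micro: 1 ⇒ (c0=-1, c1=1)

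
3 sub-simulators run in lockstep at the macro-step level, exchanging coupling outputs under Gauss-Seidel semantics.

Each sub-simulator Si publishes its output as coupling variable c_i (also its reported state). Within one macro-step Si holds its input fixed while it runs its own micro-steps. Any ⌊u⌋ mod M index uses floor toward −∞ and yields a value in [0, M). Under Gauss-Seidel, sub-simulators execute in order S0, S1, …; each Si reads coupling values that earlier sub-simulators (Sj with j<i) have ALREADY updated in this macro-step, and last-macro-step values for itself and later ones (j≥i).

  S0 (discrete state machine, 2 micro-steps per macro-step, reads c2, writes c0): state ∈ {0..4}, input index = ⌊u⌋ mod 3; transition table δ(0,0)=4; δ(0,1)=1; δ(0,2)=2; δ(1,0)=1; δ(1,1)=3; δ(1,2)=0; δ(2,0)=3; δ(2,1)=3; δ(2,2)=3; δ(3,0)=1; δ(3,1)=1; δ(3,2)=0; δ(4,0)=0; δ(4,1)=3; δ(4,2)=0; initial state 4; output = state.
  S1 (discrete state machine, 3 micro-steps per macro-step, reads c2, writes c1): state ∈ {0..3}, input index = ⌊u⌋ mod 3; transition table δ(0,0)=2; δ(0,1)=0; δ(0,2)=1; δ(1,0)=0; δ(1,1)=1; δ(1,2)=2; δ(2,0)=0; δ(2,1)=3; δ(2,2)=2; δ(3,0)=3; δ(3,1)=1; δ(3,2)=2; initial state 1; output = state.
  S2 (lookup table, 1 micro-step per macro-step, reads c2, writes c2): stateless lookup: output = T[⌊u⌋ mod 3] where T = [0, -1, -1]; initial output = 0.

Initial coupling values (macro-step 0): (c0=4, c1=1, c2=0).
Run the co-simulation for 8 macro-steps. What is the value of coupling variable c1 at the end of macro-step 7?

macro 1: S0 reads c2=0 → after 2×micro: 4; S1 reads c2=0 → after 3×micro: 0; S2 reads c2=0 → after 1×micro: 0 ⇒ (c0=4, c1=0, c2=0)
macro 2: S0 reads c2=0 → after 2×micro: 4; S1 reads c2=0 → after 3×micro: 2; S2 reads c2=0 → after 1×micro: 0 ⇒ (c0=4, c1=2, c2=0)
macro 3: S0 reads c2=0 → after 2×micro: 4; S1 reads c2=0 → after 3×micro: 0; S2 reads c2=0 → after 1×micro: 0 ⇒ (c0=4, c1=0, c2=0)
macro 4: S0 reads c2=0 → after 2×micro: 4; S1 reads c2=0 → after 3×micro: 2; S2 reads c2=0 → after 1×micro: 0 ⇒ (c0=4, c1=2, c2=0)
macro 5: S0 reads c2=0 → after 2×micro: 4; S1 reads c2=0 → after 3×micro: 0; S2 reads c2=0 → after 1×micro: 0 ⇒ (c0=4, c1=0, c2=0)
macro 6: S0 reads c2=0 → after 2×micro: 4; S1 reads c2=0 → after 3×micro: 2; S2 reads c2=0 → after 1×micro: 0 ⇒ (c0=4, c1=2, c2=0)
macro 7: S0 reads c2=0 → after 2×micro: 4; S1 reads c2=0 → after 3×micro: 0; S2 reads c2=0 → after 1×micro: 0 ⇒ (c0=4, c1=0, c2=0)
macro 8: S0 reads c2=0 → after 2×micro: 4; S1 reads c2=0 → after 3×micro: 2; S2 reads c2=0 → after 1×micro: 0 ⇒ (c0=4, c1=2, c2=0)

c1 at macro-step 7 = 0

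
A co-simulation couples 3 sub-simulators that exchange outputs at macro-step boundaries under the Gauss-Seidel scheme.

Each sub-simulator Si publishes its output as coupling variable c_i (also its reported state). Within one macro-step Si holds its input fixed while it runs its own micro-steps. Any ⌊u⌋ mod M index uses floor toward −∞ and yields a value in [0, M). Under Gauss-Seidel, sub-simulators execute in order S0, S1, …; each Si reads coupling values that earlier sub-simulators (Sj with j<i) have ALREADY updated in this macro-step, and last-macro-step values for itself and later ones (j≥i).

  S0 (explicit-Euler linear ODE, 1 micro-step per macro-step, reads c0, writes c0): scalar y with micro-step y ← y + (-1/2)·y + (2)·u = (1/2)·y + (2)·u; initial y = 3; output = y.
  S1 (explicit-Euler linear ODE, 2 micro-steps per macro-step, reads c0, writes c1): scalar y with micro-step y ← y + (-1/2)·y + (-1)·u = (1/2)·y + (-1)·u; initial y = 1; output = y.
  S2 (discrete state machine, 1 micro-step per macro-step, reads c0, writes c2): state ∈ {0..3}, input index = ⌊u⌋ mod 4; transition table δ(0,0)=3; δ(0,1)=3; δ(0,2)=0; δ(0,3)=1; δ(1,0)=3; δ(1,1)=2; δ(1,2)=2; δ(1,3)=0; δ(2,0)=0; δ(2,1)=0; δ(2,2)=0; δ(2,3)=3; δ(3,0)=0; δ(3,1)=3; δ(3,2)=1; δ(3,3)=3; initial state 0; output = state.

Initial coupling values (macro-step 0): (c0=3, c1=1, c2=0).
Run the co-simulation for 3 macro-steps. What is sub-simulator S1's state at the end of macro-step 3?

S1 state at macro-step 3 = -2497/32

macro 1: S0 reads c0=3 → after 1×micro: 15/2; S1 reads c0=15/2 → after 2×micro: -11; S2 reads c0=15/2 → after 1×micro: 1 ⇒ (c0=15/2, c1=-11, c2=1)
macro 2: S0 reads c0=15/2 → after 1×micro: 75/4; S1 reads c0=75/4 → after 2×micro: -247/8; S2 reads c0=75/4 → after 1×micro: 2 ⇒ (c0=75/4, c1=-247/8, c2=2)
macro 3: S0 reads c0=75/4 → after 1×micro: 375/8; S1 reads c0=375/8 → after 2×micro: -2497/32; S2 reads c0=375/8 → after 1×micro: 0 ⇒ (c0=375/8, c1=-2497/32, c2=0)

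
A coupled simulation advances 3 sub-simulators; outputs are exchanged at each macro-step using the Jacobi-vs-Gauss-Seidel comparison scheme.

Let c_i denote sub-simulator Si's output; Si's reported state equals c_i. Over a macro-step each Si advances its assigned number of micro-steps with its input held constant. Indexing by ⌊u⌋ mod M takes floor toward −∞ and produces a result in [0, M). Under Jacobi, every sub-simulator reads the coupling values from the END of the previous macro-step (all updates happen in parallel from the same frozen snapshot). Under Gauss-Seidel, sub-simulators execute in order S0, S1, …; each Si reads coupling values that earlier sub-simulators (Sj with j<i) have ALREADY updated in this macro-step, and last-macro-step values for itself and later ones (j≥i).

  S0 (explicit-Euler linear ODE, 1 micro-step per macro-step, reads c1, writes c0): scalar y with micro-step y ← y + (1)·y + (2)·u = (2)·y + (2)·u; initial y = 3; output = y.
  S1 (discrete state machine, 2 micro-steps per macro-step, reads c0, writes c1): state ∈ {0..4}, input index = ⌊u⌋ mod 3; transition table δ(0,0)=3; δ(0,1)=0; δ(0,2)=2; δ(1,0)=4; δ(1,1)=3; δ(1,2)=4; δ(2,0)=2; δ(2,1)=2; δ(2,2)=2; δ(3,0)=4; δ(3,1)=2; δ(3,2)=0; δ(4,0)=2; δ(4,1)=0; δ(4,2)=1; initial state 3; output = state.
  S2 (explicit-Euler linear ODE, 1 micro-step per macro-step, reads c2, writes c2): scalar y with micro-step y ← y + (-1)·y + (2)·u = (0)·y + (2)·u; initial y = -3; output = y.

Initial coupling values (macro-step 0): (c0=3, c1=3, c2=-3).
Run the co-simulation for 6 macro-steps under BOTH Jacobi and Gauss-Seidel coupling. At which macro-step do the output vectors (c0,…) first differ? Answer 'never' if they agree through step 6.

first divergence at macro-step: never

[Jacobi] macro 1: S0 reads c1=3 → after 1×micro: 12; S1 reads c0=3 → after 2×micro: 2; S2 reads c2=-3 → after 1×micro: -6 ⇒ (c0=12, c1=2, c2=-6)
[Jacobi] macro 2: S0 reads c1=2 → after 1×micro: 28; S1 reads c0=12 → after 2×micro: 2; S2 reads c2=-6 → after 1×micro: -12 ⇒ (c0=28, c1=2, c2=-12)
[Jacobi] macro 3: S0 reads c1=2 → after 1×micro: 60; S1 reads c0=28 → after 2×micro: 2; S2 reads c2=-12 → after 1×micro: -24 ⇒ (c0=60, c1=2, c2=-24)
[Jacobi] macro 4: S0 reads c1=2 → after 1×micro: 124; S1 reads c0=60 → after 2×micro: 2; S2 reads c2=-24 → after 1×micro: -48 ⇒ (c0=124, c1=2, c2=-48)
[Jacobi] macro 5: S0 reads c1=2 → after 1×micro: 252; S1 reads c0=124 → after 2×micro: 2; S2 reads c2=-48 → after 1×micro: -96 ⇒ (c0=252, c1=2, c2=-96)
[Jacobi] macro 6: S0 reads c1=2 → after 1×micro: 508; S1 reads c0=252 → after 2×micro: 2; S2 reads c2=-96 → after 1×micro: -192 ⇒ (c0=508, c1=2, c2=-192)
[Gauss-Seidel] macro 1: S0 reads c1=3 → after 1×micro: 12; S1 reads c0=12 → after 2×micro: 2; S2 reads c2=-3 → after 1×micro: -6 ⇒ (c0=12, c1=2, c2=-6)
[Gauss-Seidel] macro 2: S0 reads c1=2 → after 1×micro: 28; S1 reads c0=28 → after 2×micro: 2; S2 reads c2=-6 → after 1×micro: -12 ⇒ (c0=28, c1=2, c2=-12)
[Gauss-Seidel] macro 3: S0 reads c1=2 → after 1×micro: 60; S1 reads c0=60 → after 2×micro: 2; S2 reads c2=-12 → after 1×micro: -24 ⇒ (c0=60, c1=2, c2=-24)
[Gauss-Seidel] macro 4: S0 reads c1=2 → after 1×micro: 124; S1 reads c0=124 → after 2×micro: 2; S2 reads c2=-24 → after 1×micro: -48 ⇒ (c0=124, c1=2, c2=-48)
[Gauss-Seidel] macro 5: S0 reads c1=2 → after 1×micro: 252; S1 reads c0=252 → after 2×micro: 2; S2 reads c2=-48 → after 1×micro: -96 ⇒ (c0=252, c1=2, c2=-96)
[Gauss-Seidel] macro 6: S0 reads c1=2 → after 1×micro: 508; S1 reads c0=508 → after 2×micro: 2; S2 reads c2=-96 → after 1×micro: -192 ⇒ (c0=508, c1=2, c2=-192)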